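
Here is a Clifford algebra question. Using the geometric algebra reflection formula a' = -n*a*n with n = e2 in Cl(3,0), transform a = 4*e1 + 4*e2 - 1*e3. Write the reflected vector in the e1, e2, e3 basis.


Reflection formula: a' = -n*a*n, with n = e2 (unit vector, n^2 = 1).
For reflection through hyperplane perp to e2:
The component along e2 flips sign, others stay.
a = (4, 4, -1)
a' = (4, -4, -1)
a' = 4*e1 - 4*e2 - 1*e3


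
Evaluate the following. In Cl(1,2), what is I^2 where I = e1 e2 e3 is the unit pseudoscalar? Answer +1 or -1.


The pseudoscalar I = e1...e_n (product of all n generators) of Cl(p,q) satisfies I^2 = (-1)^(q + n(n-1)/2).
p = 1, q = 2, n = p + q = 3
n(n-1)/2 = 3 * 2 / 2 = 3
Exponent = q + n(n-1)/2 = 2 + 3 = 5
I^2 = (-1)^5 = -1


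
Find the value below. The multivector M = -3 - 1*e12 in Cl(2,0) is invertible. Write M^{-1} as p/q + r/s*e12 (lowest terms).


M = -3 - 1*e12, where e12^2 = -1.
Since M commutes with its reverse ~M = a - b*e12, M * ~M = a^2 - b^2*e12^2 = a^2 + b^2.
So M^{-1} = ~M / (a^2 + b^2) = (a - b*e12)/(a^2 + b^2).
a^2 + b^2 = 9 + 1 = 10
Scalar part = -3/10 = -3/10
Bivector coeff = 1/10 = 1/10
M^{-1} = -3/10 + 1/10*e12


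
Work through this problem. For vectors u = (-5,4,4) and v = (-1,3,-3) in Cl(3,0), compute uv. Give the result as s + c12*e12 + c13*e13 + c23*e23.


In Cl(3,0): e_i^2 = 1, e_ie_j = -e_je_i for i != j.
Scalar part = u . v = (-5)*(-1) + 4*3 + 4*(-3)
= 5 + 12 + (-12) = 5
e12 coeff = (-5)*3 - 4*(-1) = -15 - (-4) = -11
e13 coeff = (-5)*(-3) - 4*(-1) = 15 - (-4) = 19
e23 coeff = 4*(-3) - 4*3 = -12 - 12 = -24
uv = 5 - 11*e12 + 19*e13 - 24*e23


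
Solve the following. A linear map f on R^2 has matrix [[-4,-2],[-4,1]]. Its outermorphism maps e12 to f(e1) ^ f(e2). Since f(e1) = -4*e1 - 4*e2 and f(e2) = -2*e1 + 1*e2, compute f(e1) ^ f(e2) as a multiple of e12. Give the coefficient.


The outermorphism of a linear map f sends e1^e2 to f(e1)^f(e2).
f(e1) = -4*e1 - 4*e2
f(e2) = -2*e1 + 1*e2
f(e1) ^ f(e2) = (-4*e1 - 4*e2) ^ (-2*e1 + 1*e2)
= (-4)*1*e12 + (-4)*(-2)*e21
= (-4 - 8)*e12
= -12*e12
Coefficient = -12


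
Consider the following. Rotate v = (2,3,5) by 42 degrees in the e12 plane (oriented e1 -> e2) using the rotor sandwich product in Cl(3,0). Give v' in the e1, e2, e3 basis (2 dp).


Rotor R = cos(21deg) - sin(21deg)*e12
Rotation angle theta = 2 * 21 = 42 degrees in the e12 plane (e1 -> e2).
The component perpendicular to the plane (e3) is invariant: v'_3 = v3 = 5.00
cos(42deg) = 0.7431, sin(42deg) = 0.6691
v'_1 = v1*cos(theta) - v2*sin(theta) = 2*0.7431 - 3*0.6691 = -0.52
v'_2 = v1*sin(theta) + v2*cos(theta) = 2*0.6691 + 3*0.7431 = 3.57
v' = -0.52*e1 + 3.57*e2 + 5.00*e3


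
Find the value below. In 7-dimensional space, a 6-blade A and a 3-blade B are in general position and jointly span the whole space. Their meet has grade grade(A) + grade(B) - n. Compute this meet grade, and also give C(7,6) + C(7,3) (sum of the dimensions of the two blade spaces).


Meet grade = grade(A) + grade(B) - n
= 6 + 3 - 7 = 2
C(7,6) = 7
C(7,3) = 35
dim_A + dim_B = 7 + 35 = 42


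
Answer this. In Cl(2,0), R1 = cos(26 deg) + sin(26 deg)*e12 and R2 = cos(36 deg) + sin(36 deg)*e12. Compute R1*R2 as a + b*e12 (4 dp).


Same-plane rotors commute and their half-angles add:
R1*R2 = cos(a1 + a2) + sin(a1 + a2)*e12.
a1 + a2 = 26 + 36 = 62 deg
cos(62 deg) = 0.4695
sin(62 deg) = 0.8829
R1*R2 = 0.4695 + 0.8829*e12


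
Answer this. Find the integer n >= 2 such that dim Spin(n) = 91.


dim Spin(n) = dim so(n) = n(n-1)/2.
Solve n(n-1)/2 = 91, i.e. n^2 - n - 182 = 0.
Discriminant = 1 + 8*91 = 729
n = (1 + sqrt(729))/2 = (1 + 27)/2 = 14


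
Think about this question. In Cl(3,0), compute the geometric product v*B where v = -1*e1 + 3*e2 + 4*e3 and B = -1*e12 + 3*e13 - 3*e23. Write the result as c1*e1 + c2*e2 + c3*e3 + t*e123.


vB has grade-1 (vector) and grade-3 (trivector) parts: vB = (v _| B) + (v ^ B).
Vector part <vB>_1:
  e1: -v2*b12 - v3*b13 = -(3)*(-1) - (4)*(3) = -9
  e2: v1*b12 - v3*b23 = (-1)*(-1) - (4)*(-3) = 13
  e3: v1*b13 + v2*b23 = (-1)*(3) + (3)*(-3) = -12
Trivector part <vB>_3:
  e123: v1*b23 - v2*b13 + v3*b12 = (-1)*(-3) - (3)*(3) + (4)*(-1) = -10
vB = -9*e1 + 13*e2 - 12*e3 - 10*e123


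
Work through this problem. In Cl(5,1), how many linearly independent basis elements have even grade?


Even subalgebra dimension = 2^(n-1)
n = 5 + 1 = 6
2^(6 - 1) = 2^5 = 32
Verification: sum of C(6,k) for even k = 1 + 15 + 15 + 1 = 32
Result = 32


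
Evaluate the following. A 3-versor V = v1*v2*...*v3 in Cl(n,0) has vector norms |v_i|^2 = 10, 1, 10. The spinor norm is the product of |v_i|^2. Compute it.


Spinor norm N(V) = |v1|^2 * |v2|^2 * ... * |v3|^2
= 10 * 1 * 10
Running product: 10, 10, 100
N(V) = 100


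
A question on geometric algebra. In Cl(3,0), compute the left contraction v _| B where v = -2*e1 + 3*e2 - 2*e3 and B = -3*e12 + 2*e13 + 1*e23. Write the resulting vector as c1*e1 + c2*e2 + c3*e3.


Left contraction v _| B = <vB>_1 (grade-1 part of the geometric product vB).
Using e1_|e12 = e2, e2_|e12 = -e1, e1_|e13 = e3, e3_|e13 = -e1, e2_|e23 = e3, e3_|e23 = -e2:
e1 coeff: -v2*b12 - v3*b13 = -(3)*(-3) - (-2)*(2) = 13
e2 coeff: v1*b12 - v3*b23 = (-2)*(-3) - (-2)*(1) = 8
e3 coeff: v1*b13 + v2*b23 = (-2)*(2) + (3)*(1) = -1
v _| B = 13*e1 + 8*e2 - 1*e3


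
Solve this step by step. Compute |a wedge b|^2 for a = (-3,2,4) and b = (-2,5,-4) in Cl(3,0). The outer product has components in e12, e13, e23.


a wedge b = (a1*b2 - a2*b1)*e12 + (a1*b3 - a3*b1)*e13 + (a2*b3 - a3*b2)*e23
e12 coeff: (-3)*5 - 2*(-2) = -15 - (-4) = -11
e13 coeff: (-3)*(-4) - 4*(-2) = 12 - (-8) = 20
e23 coeff: 2*(-4) - 4*5 = -8 - 20 = -28
|a wedge b|^2 = (-11)^2 + 20^2 + (-28)^2
= 121 + 400 + 784
= 1305


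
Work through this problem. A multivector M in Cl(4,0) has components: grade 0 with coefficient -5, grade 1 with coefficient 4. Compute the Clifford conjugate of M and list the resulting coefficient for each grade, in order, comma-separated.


Clifford conjugate sign for grade k: (-1)^(k(k+1)/2)
Grade 0: (-1)^(0*1/2) = (-1)^0 = 1, coeff -5 -> -5
Grade 1: (-1)^(1*2/2) = (-1)^1 = -1, coeff 4 -> -4
Conjugated coefficients: -5, -4


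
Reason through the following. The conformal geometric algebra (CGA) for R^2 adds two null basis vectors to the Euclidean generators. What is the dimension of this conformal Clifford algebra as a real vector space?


The conformal model of R^2 uses Cl(3,1): the 2 Euclidean generators plus two extra orthogonal generators e+ (e+^2 = +1) and e- (e-^2 = -1), from which the null vectors e0, einf are built.
Number of generators m = 2 + 2 = 4.
dim Cl(p,q) = 2^m = 2^4 = 16


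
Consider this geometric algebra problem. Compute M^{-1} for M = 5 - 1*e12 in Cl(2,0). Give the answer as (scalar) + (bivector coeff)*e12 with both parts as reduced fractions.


M = 5 - 1*e12, where e12^2 = -1.
Since M commutes with its reverse ~M = a - b*e12, M * ~M = a^2 - b^2*e12^2 = a^2 + b^2.
So M^{-1} = ~M / (a^2 + b^2) = (a - b*e12)/(a^2 + b^2).
a^2 + b^2 = 25 + 1 = 26
Scalar part = 5/26 = 5/26
Bivector coeff = 1/26 = 1/26
M^{-1} = 5/26 + 1/26*e12


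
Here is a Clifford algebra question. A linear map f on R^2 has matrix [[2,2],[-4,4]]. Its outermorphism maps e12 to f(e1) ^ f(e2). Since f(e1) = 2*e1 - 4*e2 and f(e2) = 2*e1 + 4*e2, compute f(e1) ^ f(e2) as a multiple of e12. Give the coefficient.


The outermorphism of a linear map f sends e1^e2 to f(e1)^f(e2).
f(e1) = 2*e1 - 4*e2
f(e2) = 2*e1 + 4*e2
f(e1) ^ f(e2) = (2*e1 - 4*e2) ^ (2*e1 + 4*e2)
= 2*4*e12 + (-4)*2*e21
= (8 - (-8))*e12
= 16*e12
Coefficient = 16


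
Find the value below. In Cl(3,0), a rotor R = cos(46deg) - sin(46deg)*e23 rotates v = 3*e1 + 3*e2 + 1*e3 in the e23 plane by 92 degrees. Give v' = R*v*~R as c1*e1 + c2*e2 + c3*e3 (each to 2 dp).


Rotor R = cos(46deg) - sin(46deg)*e23
Rotation angle theta = 2 * 46 = 92 degrees in the e23 plane (e2 -> e3).
The component perpendicular to the plane (e1) is invariant: v'_1 = v1 = 3.00
cos(92deg) = -0.0349, sin(92deg) = 0.9994
v'_2 = v2*cos(theta) - v3*sin(theta) = 3*(-0.0349) - 1*0.9994 = -1.10
v'_3 = v2*sin(theta) + v3*cos(theta) = 3*0.9994 + 1*(-0.0349) = 2.96
v' = 3.00*e1 - 1.10*e2 + 2.96*e3


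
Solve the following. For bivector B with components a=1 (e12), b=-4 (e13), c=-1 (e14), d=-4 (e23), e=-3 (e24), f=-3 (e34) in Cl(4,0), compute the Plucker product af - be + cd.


Plucker relation: af - be + cd
a*f = 1*(-3) = -3
b*e = (-4)*(-3) = 12
c*d = (-1)*(-4) = 4
af - be + cd = -3 - 12 + 4
= -11


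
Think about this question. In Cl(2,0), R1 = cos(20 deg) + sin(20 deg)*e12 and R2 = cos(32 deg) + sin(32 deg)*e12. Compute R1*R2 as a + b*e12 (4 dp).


Same-plane rotors commute and their half-angles add:
R1*R2 = cos(a1 + a2) + sin(a1 + a2)*e12.
a1 + a2 = 20 + 32 = 52 deg
cos(52 deg) = 0.6157
sin(52 deg) = 0.7880
R1*R2 = 0.6157 + 0.7880*e12


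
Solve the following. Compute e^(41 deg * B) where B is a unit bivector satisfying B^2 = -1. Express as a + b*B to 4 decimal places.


For a unit bivector B with B^2 = -1, the exponential series gives
e^(theta*B) = cos(theta) + sin(theta)*B (the GA analogue of Euler's formula).
theta = 41 degrees = 0.715585 rad
cos(41 deg) = 0.7547
sin(41 deg) = 0.6561
exp(theta*B) = 0.7547 + 0.6561*B


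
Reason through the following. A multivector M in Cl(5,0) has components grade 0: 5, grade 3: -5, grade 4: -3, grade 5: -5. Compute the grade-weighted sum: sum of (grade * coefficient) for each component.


Grade-weighted sum = sum of grade_k * coefficient_k
0*5 = 0
3*(-5) = -15
4*(-3) = -12
5*(-5) = -25
Total = 0 + (-15) + (-12) + (-25) = -52


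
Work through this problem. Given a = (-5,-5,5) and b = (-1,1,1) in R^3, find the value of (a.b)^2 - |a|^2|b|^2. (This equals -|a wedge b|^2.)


a . b = (-5)*(-1) + (-5)*1 + 5*1
= 5 + (-5) + 5 = 5
|a|^2 = (-5)^2 + (-5)^2 + 5^2 = 75
|b|^2 = (-1)^2 + 1^2 + 1^2 = 3
(a.b)^2 = 5^2 = 25
|a|^2 * |b|^2 = 75 * 3 = 225
Result = 25 - 225 = -200


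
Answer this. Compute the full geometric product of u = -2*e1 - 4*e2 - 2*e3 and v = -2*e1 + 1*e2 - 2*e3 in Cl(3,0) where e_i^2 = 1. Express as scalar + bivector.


In Cl(3,0): e_i^2 = 1, e_ie_j = -e_je_i for i != j.
Scalar part = u . v = (-2)*(-2) + (-4)*1 + (-2)*(-2)
= 4 + (-4) + 4 = 4
e12 coeff = (-2)*1 - (-4)*(-2) = -2 - 8 = -10
e13 coeff = (-2)*(-2) - (-2)*(-2) = 4 - 4 = 0
e23 coeff = (-4)*(-2) - (-2)*1 = 8 - (-2) = 10
uv = 4 - 10*e12 + 0*e13 + 10*e23


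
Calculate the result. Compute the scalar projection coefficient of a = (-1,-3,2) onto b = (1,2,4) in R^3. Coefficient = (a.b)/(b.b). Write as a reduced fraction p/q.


Projection coefficient = (a . b) / (b . b)
a . b = (-1)*1 + (-3)*2 + 2*4
= -1 + (-6) + 8 = 1
b . b = 1^2 + 2^2 + 4^2
= 1 + 4 + 16 = 21
Coefficient = 1/21
In lowest terms: 1/21


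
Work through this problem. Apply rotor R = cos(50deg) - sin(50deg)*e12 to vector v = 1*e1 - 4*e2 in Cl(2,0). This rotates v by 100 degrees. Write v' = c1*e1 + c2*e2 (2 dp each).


Rotor R = cos(50deg) - sin(50deg)*e12
Rotation angle theta = 2 * 50 = 100 degrees
v' = R*v*~R rotates v by theta.
cos(100deg) = -0.1736, sin(100deg) = 0.9848
v'_1 = 1*cos(100deg) - (-4)*sin(100deg)
= 1*(-0.1736) - (-4)*0.9848
= 3.77
v'_2 = 1*sin(100deg) + (-4)*cos(100deg)
= 1*0.9848 + (-4)*(-0.1736)
= 1.68
v' = 3.77*e1 + 1.68*e2


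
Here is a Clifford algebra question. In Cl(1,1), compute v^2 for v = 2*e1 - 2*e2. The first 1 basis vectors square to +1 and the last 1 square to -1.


v^2 = sum of c_i^2 * e_i^2
Positive signature terms (e_i^2 = +1): 2^2 = 4
Negative signature terms (e_j^2 = -1): (-2)^2 = 4
v^2 = 4 - 4 = 0


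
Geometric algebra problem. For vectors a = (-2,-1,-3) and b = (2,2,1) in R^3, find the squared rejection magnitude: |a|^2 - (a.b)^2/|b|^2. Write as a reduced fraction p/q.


|a|^2 = (-2)^2 + (-1)^2 + (-3)^2 = 14
|b|^2 = 2^2 + 2^2 + 1^2 = 9
a . b = (-2)*2 + (-1)*2 + (-3)*1 = -9
(a.b)^2 = (-9)^2 = 81
|rej|^2 = 14 - 81/9
= (126 - 81)/9
= 45/9
In lowest terms: 5/1


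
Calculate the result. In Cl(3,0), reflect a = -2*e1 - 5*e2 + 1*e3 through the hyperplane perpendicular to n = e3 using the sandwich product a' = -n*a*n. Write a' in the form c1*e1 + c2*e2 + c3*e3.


Reflection formula: a' = -n*a*n, with n = e3 (unit vector, n^2 = 1).
For reflection through hyperplane perp to e3:
The component along e3 flips sign, others stay.
a = (-2, -5, 1)
a' = (-2, -5, -1)
a' = -2*e1 - 5*e2 - 1*e3


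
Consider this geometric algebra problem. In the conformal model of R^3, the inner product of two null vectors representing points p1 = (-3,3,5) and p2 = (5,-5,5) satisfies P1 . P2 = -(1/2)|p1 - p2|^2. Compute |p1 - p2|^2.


p1 - p2 = (-8, 8, 0)
|p1 - p2|^2 = (-8)^2 + 8^2 + 0^2
= 64 + 64 + 0
= 128


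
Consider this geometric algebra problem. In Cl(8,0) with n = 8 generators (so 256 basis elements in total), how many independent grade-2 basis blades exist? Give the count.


Number of grade-k basis blades in Cl(p,q) with n = p + q is C(n, k).
n = 8 + 0 = 8
C(8, 2) = 8! / (2! * 6!)
= 40320 / (2 * 720)
= 28


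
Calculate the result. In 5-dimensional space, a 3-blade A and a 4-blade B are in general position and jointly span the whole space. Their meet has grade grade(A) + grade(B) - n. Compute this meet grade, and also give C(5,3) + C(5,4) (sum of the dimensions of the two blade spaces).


Meet grade = grade(A) + grade(B) - n
= 3 + 4 - 5 = 2
C(5,3) = 10
C(5,4) = 5
dim_A + dim_B = 10 + 5 = 15


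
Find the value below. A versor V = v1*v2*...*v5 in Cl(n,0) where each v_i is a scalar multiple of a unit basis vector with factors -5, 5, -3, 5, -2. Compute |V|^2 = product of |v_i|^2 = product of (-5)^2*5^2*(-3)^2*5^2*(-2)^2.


Each vector v_i has |v_i|^2 = s_i^2
Squared scales: (-5)^2 = 25, 5^2 = 25, (-3)^2 = 9, 5^2 = 25, (-2)^2 = 4
|V|^2 = 25 * 25 * 9 * 25 * 4
= 562500


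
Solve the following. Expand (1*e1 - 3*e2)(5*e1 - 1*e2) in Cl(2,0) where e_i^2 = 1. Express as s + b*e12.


Expand: (1*e1 - 3*e2)(5*e1 - 1*e2)
= 1*5*e1e1 + 1*(-1)*e1e2 + (-3)*5*e2e1 + (-3)*(-1)*e2e2
Using e1^2 = e2^2 = 1, e2e1 = -e1e2:
Scalar part s = 1*5 + (-3)*(-1) = 5 + 3 = 8
Bivector part b = 1*(-1) - (-3)*5 = -1 - (-15) = 14
uv = 8 + 14*e12


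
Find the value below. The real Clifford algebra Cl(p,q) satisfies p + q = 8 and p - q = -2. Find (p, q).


We need p + q = 8 and p - q = -2.
Adding: 2p = 8 + (-2) = 6, so p = 3.
Then q = 8 - 3 = 5.
(p, q) = (3, 5)


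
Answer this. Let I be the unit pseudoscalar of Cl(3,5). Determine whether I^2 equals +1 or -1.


The pseudoscalar I = e1...e_n (product of all n generators) of Cl(p,q) satisfies I^2 = (-1)^(q + n(n-1)/2).
p = 3, q = 5, n = p + q = 8
n(n-1)/2 = 8 * 7 / 2 = 28
Exponent = q + n(n-1)/2 = 5 + 28 = 33
I^2 = (-1)^33 = -1


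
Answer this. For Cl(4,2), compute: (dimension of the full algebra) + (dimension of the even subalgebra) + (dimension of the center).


n = 4 + 2 = 6
Total dim = 2^6 = 64
Even subalgebra dim = 2^5 = 32
n is even, so center dim = 1
Sum = 64 + 32 + 1 = 97


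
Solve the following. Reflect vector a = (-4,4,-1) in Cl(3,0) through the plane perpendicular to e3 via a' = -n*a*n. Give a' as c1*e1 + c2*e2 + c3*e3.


Reflection formula: a' = -n*a*n, with n = e3 (unit vector, n^2 = 1).
For reflection through hyperplane perp to e3:
The component along e3 flips sign, others stay.
a = (-4, 4, -1)
a' = (-4, 4, 1)
a' = -4*e1 + 4*e2 + 1*e3


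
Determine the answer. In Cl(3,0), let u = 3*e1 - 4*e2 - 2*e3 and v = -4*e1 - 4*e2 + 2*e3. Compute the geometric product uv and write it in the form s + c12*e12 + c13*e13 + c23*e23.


In Cl(3,0): e_i^2 = 1, e_ie_j = -e_je_i for i != j.
Scalar part = u . v = 3*(-4) + (-4)*(-4) + (-2)*2
= -12 + 16 + (-4) = 0
e12 coeff = 3*(-4) - (-4)*(-4) = -12 - 16 = -28
e13 coeff = 3*2 - (-2)*(-4) = 6 - 8 = -2
e23 coeff = (-4)*2 - (-2)*(-4) = -8 - 8 = -16
uv = 0 - 28*e12 - 2*e13 - 16*e23


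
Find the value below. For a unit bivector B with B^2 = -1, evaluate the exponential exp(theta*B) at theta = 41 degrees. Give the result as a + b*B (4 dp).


For a unit bivector B with B^2 = -1, the exponential series gives
e^(theta*B) = cos(theta) + sin(theta)*B (the GA analogue of Euler's formula).
theta = 41 degrees = 0.715585 rad
cos(41 deg) = 0.7547
sin(41 deg) = 0.6561
exp(theta*B) = 0.7547 + 0.6561*B


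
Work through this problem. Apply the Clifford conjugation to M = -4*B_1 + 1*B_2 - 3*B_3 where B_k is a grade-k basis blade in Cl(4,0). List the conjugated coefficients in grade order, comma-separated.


Clifford conjugate sign for grade k: (-1)^(k(k+1)/2)
Grade 1: (-1)^(1*2/2) = (-1)^1 = -1, coeff -4 -> 4
Grade 2: (-1)^(2*3/2) = (-1)^3 = -1, coeff 1 -> -1
Grade 3: (-1)^(3*4/2) = (-1)^6 = 1, coeff -3 -> -3
Conjugated coefficients: 4, -1, -3


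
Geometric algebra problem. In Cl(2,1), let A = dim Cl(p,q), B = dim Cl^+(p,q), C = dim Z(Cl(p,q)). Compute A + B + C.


n = 2 + 1 = 3
Total dim = 2^3 = 8
Even subalgebra dim = 2^2 = 4
n is odd, so center dim = 2
Sum = 8 + 4 + 2 = 14


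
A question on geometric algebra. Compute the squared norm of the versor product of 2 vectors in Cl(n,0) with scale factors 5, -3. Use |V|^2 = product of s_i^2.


Each vector v_i has |v_i|^2 = s_i^2
Squared scales: 5^2 = 25, (-3)^2 = 9
|V|^2 = 25 * 9
= 225


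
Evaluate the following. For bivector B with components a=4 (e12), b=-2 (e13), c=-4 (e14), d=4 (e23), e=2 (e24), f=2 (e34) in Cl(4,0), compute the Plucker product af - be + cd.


Plucker relation: af - be + cd
a*f = 4*2 = 8
b*e = (-2)*2 = -4
c*d = (-4)*4 = -16
af - be + cd = 8 - (-4) + (-16)
= -4


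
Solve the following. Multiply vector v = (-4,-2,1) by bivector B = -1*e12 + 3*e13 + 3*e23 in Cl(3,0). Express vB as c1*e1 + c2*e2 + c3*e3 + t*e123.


vB has grade-1 (vector) and grade-3 (trivector) parts: vB = (v _| B) + (v ^ B).
Vector part <vB>_1:
  e1: -v2*b12 - v3*b13 = -(-2)*(-1) - (1)*(3) = -5
  e2: v1*b12 - v3*b23 = (-4)*(-1) - (1)*(3) = 1
  e3: v1*b13 + v2*b23 = (-4)*(3) + (-2)*(3) = -18
Trivector part <vB>_3:
  e123: v1*b23 - v2*b13 + v3*b12 = (-4)*(3) - (-2)*(3) + (1)*(-1) = -7
vB = -5*e1 + 1*e2 - 18*e3 - 7*e123


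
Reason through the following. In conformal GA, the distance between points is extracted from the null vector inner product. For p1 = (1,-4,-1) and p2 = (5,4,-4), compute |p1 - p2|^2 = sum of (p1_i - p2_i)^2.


p1 - p2 = (-4, -8, 3)
|p1 - p2|^2 = (-4)^2 + (-8)^2 + 3^2
= 16 + 64 + 9
= 89


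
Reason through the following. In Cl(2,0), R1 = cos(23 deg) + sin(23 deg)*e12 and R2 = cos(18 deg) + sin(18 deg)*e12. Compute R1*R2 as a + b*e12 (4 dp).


Same-plane rotors commute and their half-angles add:
R1*R2 = cos(a1 + a2) + sin(a1 + a2)*e12.
a1 + a2 = 23 + 18 = 41 deg
cos(41 deg) = 0.7547
sin(41 deg) = 0.6561
R1*R2 = 0.7547 + 0.6561*e12


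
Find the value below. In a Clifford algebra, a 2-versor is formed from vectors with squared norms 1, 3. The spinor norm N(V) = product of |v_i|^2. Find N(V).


Spinor norm N(V) = |v1|^2 * |v2|^2 * ... * |v2|^2
= 1 * 3
Running product: 1, 3
N(V) = 3


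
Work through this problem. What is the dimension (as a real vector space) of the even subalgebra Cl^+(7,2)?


Even subalgebra dimension = 2^(n-1)
n = 7 + 2 = 9
2^(9 - 1) = 2^8 = 256
Verification: sum of C(9,k) for even k = 1 + 36 + 126 + 84 + 9 = 256
Result = 256


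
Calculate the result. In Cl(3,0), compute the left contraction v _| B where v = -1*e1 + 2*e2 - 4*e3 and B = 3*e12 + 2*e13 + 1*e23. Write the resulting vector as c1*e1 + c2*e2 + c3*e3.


Left contraction v _| B = <vB>_1 (grade-1 part of the geometric product vB).
Using e1_|e12 = e2, e2_|e12 = -e1, e1_|e13 = e3, e3_|e13 = -e1, e2_|e23 = e3, e3_|e23 = -e2:
e1 coeff: -v2*b12 - v3*b13 = -(2)*(3) - (-4)*(2) = 2
e2 coeff: v1*b12 - v3*b23 = (-1)*(3) - (-4)*(1) = 1
e3 coeff: v1*b13 + v2*b23 = (-1)*(2) + (2)*(1) = 0
v _| B = 2*e1 + 1*e2 + 0*e3


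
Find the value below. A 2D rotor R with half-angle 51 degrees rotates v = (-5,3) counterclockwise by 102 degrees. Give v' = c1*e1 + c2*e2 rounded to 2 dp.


Rotor R = cos(51deg) - sin(51deg)*e12
Rotation angle theta = 2 * 51 = 102 degrees
v' = R*v*~R rotates v by theta.
cos(102deg) = -0.2079, sin(102deg) = 0.9781
v'_1 = -5*cos(102deg) - 3*sin(102deg)
= -5*(-0.2079) - 3*0.9781
= -1.89
v'_2 = -5*sin(102deg) + 3*cos(102deg)
= -5*0.9781 + 3*(-0.2079)
= -5.51
v' = -1.89*e1 - 5.51*e2


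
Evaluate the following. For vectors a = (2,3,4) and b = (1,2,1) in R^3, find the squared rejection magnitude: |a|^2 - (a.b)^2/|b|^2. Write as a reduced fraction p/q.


|a|^2 = 2^2 + 3^2 + 4^2 = 29
|b|^2 = 1^2 + 2^2 + 1^2 = 6
a . b = 2*1 + 3*2 + 4*1 = 12
(a.b)^2 = 12^2 = 144
|rej|^2 = 29 - 144/6
= (174 - 144)/6
= 30/6
In lowest terms: 5/1


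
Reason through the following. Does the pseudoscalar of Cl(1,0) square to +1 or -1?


The pseudoscalar I = e1...e_n (product of all n generators) of Cl(p,q) satisfies I^2 = (-1)^(q + n(n-1)/2).
p = 1, q = 0, n = p + q = 1
n(n-1)/2 = 1 * 0 / 2 = 0
Exponent = q + n(n-1)/2 = 0 + 0 = 0
I^2 = (-1)^0 = +1


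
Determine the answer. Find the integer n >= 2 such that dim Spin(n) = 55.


dim Spin(n) = dim so(n) = n(n-1)/2.
Solve n(n-1)/2 = 55, i.e. n^2 - n - 110 = 0.
Discriminant = 1 + 8*55 = 441
n = (1 + sqrt(441))/2 = (1 + 21)/2 = 11


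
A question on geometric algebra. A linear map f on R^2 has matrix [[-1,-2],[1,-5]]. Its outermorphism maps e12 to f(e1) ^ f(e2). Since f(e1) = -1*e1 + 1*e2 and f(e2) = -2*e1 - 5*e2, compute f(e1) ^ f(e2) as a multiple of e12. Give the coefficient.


The outermorphism of a linear map f sends e1^e2 to f(e1)^f(e2).
f(e1) = -1*e1 + 1*e2
f(e2) = -2*e1 - 5*e2
f(e1) ^ f(e2) = (-1*e1 + 1*e2) ^ (-2*e1 - 5*e2)
= (-1)*(-5)*e12 + 1*(-2)*e21
= (5 - (-2))*e12
= 7*e12
Coefficient = 7


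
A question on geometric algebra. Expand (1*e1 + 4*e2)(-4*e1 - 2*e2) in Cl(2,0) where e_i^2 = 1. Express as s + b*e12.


Expand: (1*e1 + 4*e2)(-4*e1 - 2*e2)
= 1*(-4)*e1e1 + 1*(-2)*e1e2 + 4*(-4)*e2e1 + 4*(-2)*e2e2
Using e1^2 = e2^2 = 1, e2e1 = -e1e2:
Scalar part s = 1*(-4) + 4*(-2) = -4 + (-8) = -12
Bivector part b = 1*(-2) - 4*(-4) = -2 - (-16) = 14
uv = -12 + 14*e12


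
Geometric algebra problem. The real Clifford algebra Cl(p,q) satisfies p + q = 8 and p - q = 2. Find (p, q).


We need p + q = 8 and p - q = 2.
Adding: 2p = 8 + 2 = 10, so p = 5.
Then q = 8 - 5 = 3.
(p, q) = (5, 3)


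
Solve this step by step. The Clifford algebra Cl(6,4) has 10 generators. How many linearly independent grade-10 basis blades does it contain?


Number of grade-k basis blades in Cl(p,q) with n = p + q is C(n, k).
n = 6 + 4 = 10
C(10, 10) = 10! / (10! * 0!)
= 3628800 / (3628800 * 1)
= 1


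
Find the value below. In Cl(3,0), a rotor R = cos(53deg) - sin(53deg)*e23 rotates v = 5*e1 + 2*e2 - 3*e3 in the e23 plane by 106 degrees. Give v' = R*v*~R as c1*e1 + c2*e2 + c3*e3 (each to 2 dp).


Rotor R = cos(53deg) - sin(53deg)*e23
Rotation angle theta = 2 * 53 = 106 degrees in the e23 plane (e2 -> e3).
The component perpendicular to the plane (e1) is invariant: v'_1 = v1 = 5.00
cos(106deg) = -0.2756, sin(106deg) = 0.9613
v'_2 = v2*cos(theta) - v3*sin(theta) = 2*(-0.2756) - (-3)*0.9613 = 2.33
v'_3 = v2*sin(theta) + v3*cos(theta) = 2*0.9613 + (-3)*(-0.2756) = 2.75
v' = 5.00*e1 + 2.33*e2 + 2.75*e3


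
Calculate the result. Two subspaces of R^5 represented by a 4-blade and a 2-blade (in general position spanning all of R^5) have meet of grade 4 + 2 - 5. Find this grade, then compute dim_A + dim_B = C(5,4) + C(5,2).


Meet grade = grade(A) + grade(B) - n
= 4 + 2 - 5 = 1
C(5,4) = 5
C(5,2) = 10
dim_A + dim_B = 5 + 10 = 15


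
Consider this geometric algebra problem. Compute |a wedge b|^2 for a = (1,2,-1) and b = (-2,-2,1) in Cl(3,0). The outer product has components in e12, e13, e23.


a wedge b = (a1*b2 - a2*b1)*e12 + (a1*b3 - a3*b1)*e13 + (a2*b3 - a3*b2)*e23
e12 coeff: 1*(-2) - 2*(-2) = -2 - (-4) = 2
e13 coeff: 1*1 - (-1)*(-2) = 1 - 2 = -1
e23 coeff: 2*1 - (-1)*(-2) = 2 - 2 = 0
|a wedge b|^2 = 2^2 + (-1)^2 + 0^2
= 4 + 1 + 0
= 5


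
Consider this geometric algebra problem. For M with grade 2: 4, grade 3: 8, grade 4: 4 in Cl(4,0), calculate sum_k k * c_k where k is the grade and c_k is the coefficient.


Grade-weighted sum = sum of grade_k * coefficient_k
2*4 = 8
3*8 = 24
4*4 = 16
Total = 8 + 24 + 16 = 48


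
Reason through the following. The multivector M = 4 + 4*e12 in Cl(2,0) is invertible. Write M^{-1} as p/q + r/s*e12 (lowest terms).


M = 4 + 4*e12, where e12^2 = -1.
Since M commutes with its reverse ~M = a - b*e12, M * ~M = a^2 - b^2*e12^2 = a^2 + b^2.
So M^{-1} = ~M / (a^2 + b^2) = (a - b*e12)/(a^2 + b^2).
a^2 + b^2 = 16 + 16 = 32
Scalar part = 4/32 = 1/8
Bivector coeff = -4/32 = -1/8
M^{-1} = 1/8 - 1/8*e12


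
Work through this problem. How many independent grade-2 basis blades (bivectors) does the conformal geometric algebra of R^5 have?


The conformal model of R^5 uses Cl(6,1) with m = 5 + 2 = 7 generators.
Number of grade-2 blades = C(m, 2) = C(7, 2)
= 7*6/2 = 21


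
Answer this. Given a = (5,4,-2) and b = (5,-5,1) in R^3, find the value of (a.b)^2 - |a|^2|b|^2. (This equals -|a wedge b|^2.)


a . b = 5*5 + 4*(-5) + (-2)*1
= 25 + (-20) + (-2) = 3
|a|^2 = 5^2 + 4^2 + (-2)^2 = 45
|b|^2 = 5^2 + (-5)^2 + 1^2 = 51
(a.b)^2 = 3^2 = 9
|a|^2 * |b|^2 = 45 * 51 = 2295
Result = 9 - 2295 = -2286


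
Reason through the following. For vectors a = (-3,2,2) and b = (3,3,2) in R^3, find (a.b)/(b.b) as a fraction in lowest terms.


Projection coefficient = (a . b) / (b . b)
a . b = (-3)*3 + 2*3 + 2*2
= -9 + 6 + 4 = 1
b . b = 3^2 + 3^2 + 2^2
= 9 + 9 + 4 = 22
Coefficient = 1/22
In lowest terms: 1/22


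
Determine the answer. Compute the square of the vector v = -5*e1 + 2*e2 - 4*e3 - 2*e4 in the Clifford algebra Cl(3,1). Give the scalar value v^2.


v^2 = sum of c_i^2 * e_i^2
Positive signature terms (e_i^2 = +1): (-5)^2 + 2^2 + (-4)^2 = 45
Negative signature terms (e_j^2 = -1): (-2)^2 = 4
v^2 = 45 - 4 = 41


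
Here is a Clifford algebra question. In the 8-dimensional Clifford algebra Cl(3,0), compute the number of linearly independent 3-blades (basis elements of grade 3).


Number of grade-k basis blades in Cl(p,q) with n = p + q is C(n, k).
n = 3 + 0 = 3
C(3, 3) = 3! / (3! * 0!)
= 6 / (6 * 1)
= 1


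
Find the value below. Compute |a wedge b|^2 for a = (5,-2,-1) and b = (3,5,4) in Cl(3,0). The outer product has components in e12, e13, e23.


a wedge b = (a1*b2 - a2*b1)*e12 + (a1*b3 - a3*b1)*e13 + (a2*b3 - a3*b2)*e23
e12 coeff: 5*5 - (-2)*3 = 25 - (-6) = 31
e13 coeff: 5*4 - (-1)*3 = 20 - (-3) = 23
e23 coeff: (-2)*4 - (-1)*5 = -8 - (-5) = -3
|a wedge b|^2 = 31^2 + 23^2 + (-3)^2
= 961 + 529 + 9
= 1499


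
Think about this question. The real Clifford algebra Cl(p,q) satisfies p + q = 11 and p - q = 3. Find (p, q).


We need p + q = 11 and p - q = 3.
Adding: 2p = 11 + 3 = 14, so p = 7.
Then q = 11 - 7 = 4.
(p, q) = (7, 4)


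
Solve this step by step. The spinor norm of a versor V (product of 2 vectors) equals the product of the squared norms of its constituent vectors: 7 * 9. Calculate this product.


Spinor norm N(V) = |v1|^2 * |v2|^2 * ... * |v2|^2
= 7 * 9
Running product: 7, 63
N(V) = 63


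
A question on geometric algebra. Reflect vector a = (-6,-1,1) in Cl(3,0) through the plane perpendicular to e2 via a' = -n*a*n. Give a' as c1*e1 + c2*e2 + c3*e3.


Reflection formula: a' = -n*a*n, with n = e2 (unit vector, n^2 = 1).
For reflection through hyperplane perp to e2:
The component along e2 flips sign, others stay.
a = (-6, -1, 1)
a' = (-6, 1, 1)
a' = -6*e1 + 1*e2 + 1*e3


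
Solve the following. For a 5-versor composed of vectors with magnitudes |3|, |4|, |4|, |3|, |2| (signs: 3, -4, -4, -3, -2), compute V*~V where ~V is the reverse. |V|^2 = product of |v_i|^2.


Each vector v_i has |v_i|^2 = s_i^2
Squared scales: 3^2 = 9, (-4)^2 = 16, (-4)^2 = 16, (-3)^2 = 9, (-2)^2 = 4
|V|^2 = 9 * 16 * 16 * 9 * 4
= 82944


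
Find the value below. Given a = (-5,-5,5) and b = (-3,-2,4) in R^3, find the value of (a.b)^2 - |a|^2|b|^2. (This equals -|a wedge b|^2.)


a . b = (-5)*(-3) + (-5)*(-2) + 5*4
= 15 + 10 + 20 = 45
|a|^2 = (-5)^2 + (-5)^2 + 5^2 = 75
|b|^2 = (-3)^2 + (-2)^2 + 4^2 = 29
(a.b)^2 = 45^2 = 2025
|a|^2 * |b|^2 = 75 * 29 = 2175
Result = 2025 - 2175 = -150


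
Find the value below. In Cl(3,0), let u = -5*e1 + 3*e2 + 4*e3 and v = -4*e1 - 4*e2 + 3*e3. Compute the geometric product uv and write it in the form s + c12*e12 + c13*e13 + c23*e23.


In Cl(3,0): e_i^2 = 1, e_ie_j = -e_je_i for i != j.
Scalar part = u . v = (-5)*(-4) + 3*(-4) + 4*3
= 20 + (-12) + 12 = 20
e12 coeff = (-5)*(-4) - 3*(-4) = 20 - (-12) = 32
e13 coeff = (-5)*3 - 4*(-4) = -15 - (-16) = 1
e23 coeff = 3*3 - 4*(-4) = 9 - (-16) = 25
uv = 20 + 32*e12 + 1*e13 + 25*e23


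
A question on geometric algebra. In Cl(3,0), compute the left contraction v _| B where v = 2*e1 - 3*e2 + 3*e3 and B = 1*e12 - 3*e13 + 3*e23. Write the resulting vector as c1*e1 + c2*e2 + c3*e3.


Left contraction v _| B = <vB>_1 (grade-1 part of the geometric product vB).
Using e1_|e12 = e2, e2_|e12 = -e1, e1_|e13 = e3, e3_|e13 = -e1, e2_|e23 = e3, e3_|e23 = -e2:
e1 coeff: -v2*b12 - v3*b13 = -(-3)*(1) - (3)*(-3) = 12
e2 coeff: v1*b12 - v3*b23 = (2)*(1) - (3)*(3) = -7
e3 coeff: v1*b13 + v2*b23 = (2)*(-3) + (-3)*(3) = -15
v _| B = 12*e1 - 7*e2 - 15*e3


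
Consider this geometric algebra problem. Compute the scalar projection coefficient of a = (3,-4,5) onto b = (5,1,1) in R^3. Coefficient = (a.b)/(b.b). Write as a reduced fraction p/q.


Projection coefficient = (a . b) / (b . b)
a . b = 3*5 + (-4)*1 + 5*1
= 15 + (-4) + 5 = 16
b . b = 5^2 + 1^2 + 1^2
= 25 + 1 + 1 = 27
Coefficient = 16/27
In lowest terms: 16/27


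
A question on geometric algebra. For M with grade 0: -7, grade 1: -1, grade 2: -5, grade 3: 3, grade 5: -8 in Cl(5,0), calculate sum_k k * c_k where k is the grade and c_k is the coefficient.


Grade-weighted sum = sum of grade_k * coefficient_k
0*(-7) = 0
1*(-1) = -1
2*(-5) = -10
3*3 = 9
5*(-8) = -40
Total = 0 + (-1) + (-10) + 9 + (-40) = -42


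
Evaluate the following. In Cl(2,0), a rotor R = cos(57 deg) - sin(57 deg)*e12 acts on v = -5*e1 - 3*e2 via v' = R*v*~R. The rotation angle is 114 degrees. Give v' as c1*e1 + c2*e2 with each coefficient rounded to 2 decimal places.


Rotor R = cos(57deg) - sin(57deg)*e12
Rotation angle theta = 2 * 57 = 114 degrees
v' = R*v*~R rotates v by theta.
cos(114deg) = -0.4067, sin(114deg) = 0.9135
v'_1 = -5*cos(114deg) - (-3)*sin(114deg)
= -5*(-0.4067) - (-3)*0.9135
= 4.77
v'_2 = -5*sin(114deg) + (-3)*cos(114deg)
= -5*0.9135 + (-3)*(-0.4067)
= -3.35
v' = 4.77*e1 - 3.35*e2


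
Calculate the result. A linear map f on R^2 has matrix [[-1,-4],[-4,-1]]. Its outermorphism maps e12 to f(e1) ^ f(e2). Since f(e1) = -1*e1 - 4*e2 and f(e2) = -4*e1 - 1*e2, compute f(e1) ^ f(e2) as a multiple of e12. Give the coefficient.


The outermorphism of a linear map f sends e1^e2 to f(e1)^f(e2).
f(e1) = -1*e1 - 4*e2
f(e2) = -4*e1 - 1*e2
f(e1) ^ f(e2) = (-1*e1 - 4*e2) ^ (-4*e1 - 1*e2)
= (-1)*(-1)*e12 + (-4)*(-4)*e21
= (1 - 16)*e12
= -15*e12
Coefficient = -15


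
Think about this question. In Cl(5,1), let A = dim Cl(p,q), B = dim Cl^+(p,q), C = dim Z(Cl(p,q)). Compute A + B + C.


n = 5 + 1 = 6
Total dim = 2^6 = 64
Even subalgebra dim = 2^5 = 32
n is even, so center dim = 1
Sum = 64 + 32 + 1 = 97


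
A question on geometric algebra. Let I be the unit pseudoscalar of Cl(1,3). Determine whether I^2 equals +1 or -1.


The pseudoscalar I = e1...e_n (product of all n generators) of Cl(p,q) satisfies I^2 = (-1)^(q + n(n-1)/2).
p = 1, q = 3, n = p + q = 4
n(n-1)/2 = 4 * 3 / 2 = 6
Exponent = q + n(n-1)/2 = 3 + 6 = 9
I^2 = (-1)^9 = -1


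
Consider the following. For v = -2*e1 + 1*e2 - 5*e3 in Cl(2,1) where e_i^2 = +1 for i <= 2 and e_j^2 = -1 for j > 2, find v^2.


v^2 = sum of c_i^2 * e_i^2
Positive signature terms (e_i^2 = +1): (-2)^2 + 1^2 = 5
Negative signature terms (e_j^2 = -1): (-5)^2 = 25
v^2 = 5 - 25 = -20


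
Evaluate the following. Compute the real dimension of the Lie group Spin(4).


Spin(n) double-covers SO(n); both have Lie algebra so(n) of dimension n(n-1)/2.
n = 4
n(n-1) = 4 * 3 = 12
dim Spin(4) = 12/2 = 6


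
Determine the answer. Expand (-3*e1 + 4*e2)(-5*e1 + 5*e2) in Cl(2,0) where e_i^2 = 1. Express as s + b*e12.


Expand: (-3*e1 + 4*e2)(-5*e1 + 5*e2)
= (-3)*(-5)*e1e1 + (-3)*5*e1e2 + 4*(-5)*e2e1 + 4*5*e2e2
Using e1^2 = e2^2 = 1, e2e1 = -e1e2:
Scalar part s = (-3)*(-5) + 4*5 = 15 + 20 = 35
Bivector part b = (-3)*5 - 4*(-5) = -15 - (-20) = 5
uv = 35 + 5*e12


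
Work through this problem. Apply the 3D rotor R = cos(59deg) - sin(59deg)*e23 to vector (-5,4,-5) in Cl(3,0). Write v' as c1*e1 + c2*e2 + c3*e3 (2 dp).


Rotor R = cos(59deg) - sin(59deg)*e23
Rotation angle theta = 2 * 59 = 118 degrees in the e23 plane (e2 -> e3).
The component perpendicular to the plane (e1) is invariant: v'_1 = v1 = -5.00
cos(118deg) = -0.4695, sin(118deg) = 0.8829
v'_2 = v2*cos(theta) - v3*sin(theta) = 4*(-0.4695) - (-5)*0.8829 = 2.54
v'_3 = v2*sin(theta) + v3*cos(theta) = 4*0.8829 + (-5)*(-0.4695) = 5.88
v' = -5.00*e1 + 2.54*e2 + 5.88*e3


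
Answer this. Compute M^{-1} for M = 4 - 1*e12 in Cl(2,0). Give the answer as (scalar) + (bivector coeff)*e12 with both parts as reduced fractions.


M = 4 - 1*e12, where e12^2 = -1.
Since M commutes with its reverse ~M = a - b*e12, M * ~M = a^2 - b^2*e12^2 = a^2 + b^2.
So M^{-1} = ~M / (a^2 + b^2) = (a - b*e12)/(a^2 + b^2).
a^2 + b^2 = 16 + 1 = 17
Scalar part = 4/17 = 4/17
Bivector coeff = 1/17 = 1/17
M^{-1} = 4/17 + 1/17*e12


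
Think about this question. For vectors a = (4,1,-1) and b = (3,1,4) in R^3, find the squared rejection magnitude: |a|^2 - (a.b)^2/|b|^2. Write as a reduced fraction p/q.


|a|^2 = 4^2 + 1^2 + (-1)^2 = 18
|b|^2 = 3^2 + 1^2 + 4^2 = 26
a . b = 4*3 + 1*1 + (-1)*4 = 9
(a.b)^2 = 9^2 = 81
|rej|^2 = 18 - 81/26
= (468 - 81)/26
= 387/26
In lowest terms: 387/26


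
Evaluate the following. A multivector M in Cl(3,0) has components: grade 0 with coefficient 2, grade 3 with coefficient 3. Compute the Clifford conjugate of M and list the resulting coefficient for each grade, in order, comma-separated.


Clifford conjugate sign for grade k: (-1)^(k(k+1)/2)
Grade 0: (-1)^(0*1/2) = (-1)^0 = 1, coeff 2 -> 2
Grade 3: (-1)^(3*4/2) = (-1)^6 = 1, coeff 3 -> 3
Conjugated coefficients: 2, 3


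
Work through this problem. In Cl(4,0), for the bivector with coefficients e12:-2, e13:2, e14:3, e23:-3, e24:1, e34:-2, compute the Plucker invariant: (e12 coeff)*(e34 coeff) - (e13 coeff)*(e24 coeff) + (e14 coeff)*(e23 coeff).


Plucker relation: af - be + cd
a*f = (-2)*(-2) = 4
b*e = 2*1 = 2
c*d = 3*(-3) = -9
af - be + cd = 4 - 2 + (-9)
= -7


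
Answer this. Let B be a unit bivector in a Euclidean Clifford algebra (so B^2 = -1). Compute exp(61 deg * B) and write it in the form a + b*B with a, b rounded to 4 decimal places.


For a unit bivector B with B^2 = -1, the exponential series gives
e^(theta*B) = cos(theta) + sin(theta)*B (the GA analogue of Euler's formula).
theta = 61 degrees = 1.064651 rad
cos(61 deg) = 0.4848
sin(61 deg) = 0.8746
exp(theta*B) = 0.4848 + 0.8746*B


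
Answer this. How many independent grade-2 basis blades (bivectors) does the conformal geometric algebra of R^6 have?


The conformal model of R^6 uses Cl(7,1) with m = 6 + 2 = 8 generators.
Number of grade-2 blades = C(m, 2) = C(8, 2)
= 8*7/2 = 28


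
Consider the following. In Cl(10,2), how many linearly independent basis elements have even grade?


Even subalgebra dimension = 2^(n-1)
n = 10 + 2 = 12
2^(12 - 1) = 2^11 = 2048
Verification: sum of C(12,k) for even k = 1 + 66 + 495 + 924 + 495 + 66 + 1 = 2048
Result = 2048


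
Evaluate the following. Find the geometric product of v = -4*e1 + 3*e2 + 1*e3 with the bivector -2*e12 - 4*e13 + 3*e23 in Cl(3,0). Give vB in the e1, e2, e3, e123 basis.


vB has grade-1 (vector) and grade-3 (trivector) parts: vB = (v _| B) + (v ^ B).
Vector part <vB>_1:
  e1: -v2*b12 - v3*b13 = -(3)*(-2) - (1)*(-4) = 10
  e2: v1*b12 - v3*b23 = (-4)*(-2) - (1)*(3) = 5
  e3: v1*b13 + v2*b23 = (-4)*(-4) + (3)*(3) = 25
Trivector part <vB>_3:
  e123: v1*b23 - v2*b13 + v3*b12 = (-4)*(3) - (3)*(-4) + (1)*(-2) = -2
vB = 10*e1 + 5*e2 + 25*e3 - 2*e123


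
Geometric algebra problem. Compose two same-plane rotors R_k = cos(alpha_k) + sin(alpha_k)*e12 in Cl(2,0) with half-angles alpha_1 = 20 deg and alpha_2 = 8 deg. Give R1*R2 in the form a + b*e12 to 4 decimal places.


Same-plane rotors commute and their half-angles add:
R1*R2 = cos(a1 + a2) + sin(a1 + a2)*e12.
a1 + a2 = 20 + 8 = 28 deg
cos(28 deg) = 0.8829
sin(28 deg) = 0.4695
R1*R2 = 0.8829 + 0.4695*e12


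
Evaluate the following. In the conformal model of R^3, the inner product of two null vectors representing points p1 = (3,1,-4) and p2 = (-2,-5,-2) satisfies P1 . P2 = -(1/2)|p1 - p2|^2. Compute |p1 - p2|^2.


p1 - p2 = (5, 6, -2)
|p1 - p2|^2 = 5^2 + 6^2 + (-2)^2
= 25 + 36 + 4
= 65


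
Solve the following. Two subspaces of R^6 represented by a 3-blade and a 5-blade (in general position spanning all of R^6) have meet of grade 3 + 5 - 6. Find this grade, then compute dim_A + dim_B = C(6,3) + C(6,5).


Meet grade = grade(A) + grade(B) - n
= 3 + 5 - 6 = 2
C(6,3) = 20
C(6,5) = 6
dim_A + dim_B = 20 + 6 = 26


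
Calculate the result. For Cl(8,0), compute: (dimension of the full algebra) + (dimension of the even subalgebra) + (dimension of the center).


n = 8 + 0 = 8
Total dim = 2^8 = 256
Even subalgebra dim = 2^7 = 128
n is even, so center dim = 1
Sum = 256 + 128 + 1 = 385


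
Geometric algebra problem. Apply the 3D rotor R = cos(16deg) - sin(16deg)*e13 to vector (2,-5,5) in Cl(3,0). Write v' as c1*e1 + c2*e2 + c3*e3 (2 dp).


Rotor R = cos(16deg) - sin(16deg)*e13
Rotation angle theta = 2 * 16 = 32 degrees in the e13 plane (e1 -> e3).
The component perpendicular to the plane (e2) is invariant: v'_2 = v2 = -5.00
cos(32deg) = 0.8480, sin(32deg) = 0.5299
v'_1 = v1*cos(theta) - v3*sin(theta) = 2*0.8480 - 5*0.5299 = -0.95
v'_3 = v1*sin(theta) + v3*cos(theta) = 2*0.5299 + 5*0.8480 = 5.30
v' = -0.95*e1 - 5.00*e2 + 5.30*e3


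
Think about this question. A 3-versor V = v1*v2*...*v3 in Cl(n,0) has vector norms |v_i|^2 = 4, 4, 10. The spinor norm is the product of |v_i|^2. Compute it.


Spinor norm N(V) = |v1|^2 * |v2|^2 * ... * |v3|^2
= 4 * 4 * 10
Running product: 4, 16, 160
N(V) = 160


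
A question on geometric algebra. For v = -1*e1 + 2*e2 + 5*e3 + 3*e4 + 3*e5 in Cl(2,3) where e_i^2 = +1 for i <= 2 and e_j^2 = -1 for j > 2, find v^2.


v^2 = sum of c_i^2 * e_i^2
Positive signature terms (e_i^2 = +1): (-1)^2 + 2^2 = 5
Negative signature terms (e_j^2 = -1): 5^2 + 3^2 + 3^2 = 43
v^2 = 5 - 43 = -38


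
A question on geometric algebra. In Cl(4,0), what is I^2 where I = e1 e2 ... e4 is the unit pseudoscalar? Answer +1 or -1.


The pseudoscalar I = e1...e_n (product of all n generators) of Cl(p,q) satisfies I^2 = (-1)^(q + n(n-1)/2).
p = 4, q = 0, n = p + q = 4
n(n-1)/2 = 4 * 3 / 2 = 6
Exponent = q + n(n-1)/2 = 0 + 6 = 6
I^2 = (-1)^6 = +1


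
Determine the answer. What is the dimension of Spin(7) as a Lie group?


Spin(n) double-covers SO(n); both have Lie algebra so(n) of dimension n(n-1)/2.
n = 7
n(n-1) = 7 * 6 = 42
dim Spin(7) = 42/2 = 21


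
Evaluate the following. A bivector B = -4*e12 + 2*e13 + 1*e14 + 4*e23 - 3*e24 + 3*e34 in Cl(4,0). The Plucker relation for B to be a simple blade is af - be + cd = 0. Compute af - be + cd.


Plucker relation: af - be + cd
a*f = (-4)*3 = -12
b*e = 2*(-3) = -6
c*d = 1*4 = 4
af - be + cd = -12 - (-6) + 4
= -2


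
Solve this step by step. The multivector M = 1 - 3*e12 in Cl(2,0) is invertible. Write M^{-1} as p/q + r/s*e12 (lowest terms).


M = 1 - 3*e12, where e12^2 = -1.
Since M commutes with its reverse ~M = a - b*e12, M * ~M = a^2 - b^2*e12^2 = a^2 + b^2.
So M^{-1} = ~M / (a^2 + b^2) = (a - b*e12)/(a^2 + b^2).
a^2 + b^2 = 1 + 9 = 10
Scalar part = 1/10 = 1/10
Bivector coeff = 3/10 = 3/10
M^{-1} = 1/10 + 3/10*e12


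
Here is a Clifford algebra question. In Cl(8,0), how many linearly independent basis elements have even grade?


Even subalgebra dimension = 2^(n-1)
n = 8 + 0 = 8
2^(8 - 1) = 2^7 = 128
Verification: sum of C(8,k) for even k = 1 + 28 + 70 + 28 + 1 = 128
Result = 128
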